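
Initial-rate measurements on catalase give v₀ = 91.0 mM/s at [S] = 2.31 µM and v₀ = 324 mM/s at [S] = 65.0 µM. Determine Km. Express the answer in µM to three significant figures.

6.77 µM

From v = Vmax[S]/(Km+[S]), each point gives Vmax = v(Km+[S])/[S].
Equating: 91.0(Km+2.31)/2.31 = 324(Km+65.0)/65.0.
39.39·Km + 91.0 = 4.985·Km + 324, so (39.39 − 4.985)·Km = 324 − 91.0.
Km = 233.0/34.41 = 6.77 µM; then Vmax = 91.0(6.77+2.31)/2.31 = 358 mM/s.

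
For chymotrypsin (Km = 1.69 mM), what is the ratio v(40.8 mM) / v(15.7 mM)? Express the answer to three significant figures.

1.06

Since Vmax cancels, v₂/v₁ = [S]₂(Km+[S]₁) / [S]₁(Km+[S]₂).
= 40.8×(1.69+15.7) / (15.7×(1.69+40.8)) = 709.5/667.1 = 1.06.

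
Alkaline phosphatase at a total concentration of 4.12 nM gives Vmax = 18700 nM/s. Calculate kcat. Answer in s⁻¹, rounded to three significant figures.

kcat = Vmax/[E]total = 18700 nM/s / 4.12 nM = 4540 s⁻¹.

4540 s⁻¹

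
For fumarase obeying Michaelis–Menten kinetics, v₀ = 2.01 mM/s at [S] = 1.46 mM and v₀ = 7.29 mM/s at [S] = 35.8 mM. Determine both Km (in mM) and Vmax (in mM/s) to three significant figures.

In reciprocal form, 1/v = (Km/Vmax)·(1/[S]) + 1/Vmax. The two points give (1/[S], 1/v) = (0.6849, 0.4975) and (0.02793, 0.1372).
Slope = (0.4975 − 0.1372)/(0.6849 − 0.02793) = 0.5485; intercept = 0.4975 − 0.5485×0.6849 = 0.1219.
Vmax = 1/intercept = 8.21 mM/s; Km = slope × Vmax = 0.5485 × 8.21 = 4.50 mM.

Km = 4.50 mM; Vmax = 8.21 mM/s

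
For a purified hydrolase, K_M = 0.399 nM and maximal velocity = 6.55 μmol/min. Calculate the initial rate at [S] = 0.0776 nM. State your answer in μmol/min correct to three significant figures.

[S]/(Km+[S]) = 0.0776/0.4766 = 0.1628, the fractional saturation.
v = 0.1628 × Vmax = 0.1628 × 6.55 = 1.07 μmol/min.

1.07 μmol/min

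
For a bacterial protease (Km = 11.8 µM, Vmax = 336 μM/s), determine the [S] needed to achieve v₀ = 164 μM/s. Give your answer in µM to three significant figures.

11.3 µM

Rearranging v = Vmax[S]/(Km+[S]) gives [S] = Km·v/(Vmax − v).
[S] = 11.8 × 164 / (336 − 164) = 1935/172.0 = 11.3 µM.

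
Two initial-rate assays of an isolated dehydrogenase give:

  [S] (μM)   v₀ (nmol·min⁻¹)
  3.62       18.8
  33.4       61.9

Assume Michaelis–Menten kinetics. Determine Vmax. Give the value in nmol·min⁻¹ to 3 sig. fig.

In reciprocal form, 1/v = (Km/Vmax)·(1/[S]) + 1/Vmax. The two points give (1/[S], 1/v) = (0.2762, 0.05319) and (0.02994, 0.01616).
Slope = (0.05319 − 0.01616)/(0.2762 − 0.02994) = 0.1504; intercept = 0.05319 − 0.1504×0.2762 = 0.01165.
Vmax = 1/intercept = 85.8 nmol·min⁻¹; Km = slope × Vmax = 0.1504 × 85.8 = 12.9 μM.

85.8 nmol·min⁻¹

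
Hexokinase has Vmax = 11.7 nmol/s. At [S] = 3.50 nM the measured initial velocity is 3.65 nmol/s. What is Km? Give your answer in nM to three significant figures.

v/Vmax = 3.65/11.7 = 0.3120 = [S]/(Km+[S]).
So Km + [S] = [S]/0.3120 = 11.22 nM, giving Km = 11.22 − 3.50 = 7.72 nM.

7.72 nM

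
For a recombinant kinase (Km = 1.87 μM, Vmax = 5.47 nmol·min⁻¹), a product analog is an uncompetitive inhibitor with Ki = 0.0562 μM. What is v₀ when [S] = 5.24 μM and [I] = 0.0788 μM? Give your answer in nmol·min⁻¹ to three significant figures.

1.98 nmol·min⁻¹

α = 1 + [I]/Ki = 1 + 0.0788/0.0562 = 2.402.
For an uncompetitive inhibitor, both parameters are divided by α, giving Vmax/α and Km/α: Km,app = 0.778 μM, Vmax,app = 2.28 nmol·min⁻¹.
v = Vmax,app·[S]/(Km,app + [S]) = 2.28 × 5.24/(0.778 + 5.24) = 1.98 nmol·min⁻¹.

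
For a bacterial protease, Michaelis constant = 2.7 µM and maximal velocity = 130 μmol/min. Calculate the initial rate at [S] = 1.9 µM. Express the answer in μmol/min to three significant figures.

v = Vmax·[S]/(Km + [S]) = 130 × 1.9 / (2.7 + 1.9)
  = 247.0 / 4.600 = 53.7 μmol/min.

53.7 μmol/min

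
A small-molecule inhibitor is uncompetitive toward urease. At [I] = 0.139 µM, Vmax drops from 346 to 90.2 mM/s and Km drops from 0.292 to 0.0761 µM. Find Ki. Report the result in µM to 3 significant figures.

Uncompetitive: Vmax,app = Vmax/α (and Km,app = Km/α) with α = 1 + [I]/Ki.
α = Vmax/Vmax,app = 346/90.2 = 3.836.
Since α = 1 + [I]/Ki, [I]/Ki = 3.836 − 1 = 2.836 and Ki = 0.139/2.836 = 0.0490 µM.

0.0490 µM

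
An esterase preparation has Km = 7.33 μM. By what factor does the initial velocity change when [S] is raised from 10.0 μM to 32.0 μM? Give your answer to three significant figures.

1.41

Since Vmax cancels, v₂/v₁ = [S]₂(Km+[S]₁) / [S]₁(Km+[S]₂).
= 32.0×(7.33+10.0) / (10.0×(7.33+32.0)) = 554.6/393.3 = 1.41.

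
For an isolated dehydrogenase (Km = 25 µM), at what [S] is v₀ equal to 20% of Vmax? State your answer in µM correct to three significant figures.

v/Vmax = [S]/(Km+[S]) = 0.2, so [S] = Km·0.2/(1 − 0.2) = 25 × 0.2500.
[S] = 6.25 µM.

6.25 µM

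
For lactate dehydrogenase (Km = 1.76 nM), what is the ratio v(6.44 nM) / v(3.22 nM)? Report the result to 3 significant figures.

1.21

The fractional saturations are [S]/(Km+[S]) = 3.22/4.980 = 0.6466 and 6.44/8.200 = 0.7854.
v₂/v₁ is just their ratio: 0.7854/0.6466 = 1.21.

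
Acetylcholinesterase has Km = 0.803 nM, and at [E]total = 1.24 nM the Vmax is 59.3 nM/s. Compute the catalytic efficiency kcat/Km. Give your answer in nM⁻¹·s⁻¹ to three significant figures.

59.6 nM⁻¹·s⁻¹

kcat = Vmax/[E]total = 59.3/1.24 = 47.8 s⁻¹.
kcat/Km = 47.8/0.803 = 59.6 nM⁻¹·s⁻¹.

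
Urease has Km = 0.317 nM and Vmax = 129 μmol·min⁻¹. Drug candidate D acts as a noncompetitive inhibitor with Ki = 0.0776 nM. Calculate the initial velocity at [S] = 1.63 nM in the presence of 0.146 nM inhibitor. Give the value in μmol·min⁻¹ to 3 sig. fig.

37.5 μmol·min⁻¹

With α = 1 + [I]/Ki = 1 + 0.146/0.0776 = 2.881, the noncompetitive rate law is v = (Vmax/α)·[S] / (Km + [S]).
v = (129/2.881)×1.63 / (0.317 + 1.63) = 72.97/1.947 = 37.5 μmol·min⁻¹.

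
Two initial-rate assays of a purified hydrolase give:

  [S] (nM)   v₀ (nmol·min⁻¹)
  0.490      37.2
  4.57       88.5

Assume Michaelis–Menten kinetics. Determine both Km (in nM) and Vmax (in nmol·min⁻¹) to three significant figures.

Km = 0.907 nM; Vmax = 106 nmol·min⁻¹

From v = Vmax[S]/(Km+[S]), each point gives Vmax = v(Km+[S])/[S].
Equating: 37.2(Km+0.490)/0.490 = 88.5(Km+4.57)/4.57.
75.92·Km + 37.2 = 19.37·Km + 88.5, so (75.92 − 19.37)·Km = 88.5 − 37.2.
Km = 51.30/56.55 = 0.907 nM; then Vmax = 37.2(0.907+0.490)/0.490 = 106 nmol·min⁻¹.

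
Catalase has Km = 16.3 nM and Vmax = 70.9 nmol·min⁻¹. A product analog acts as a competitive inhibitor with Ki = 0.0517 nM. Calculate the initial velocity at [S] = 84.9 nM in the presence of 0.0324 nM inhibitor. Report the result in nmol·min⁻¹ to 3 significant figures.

54.0 nmol·min⁻¹

α = 1 + [I]/Ki = 1 + 0.0324/0.0517 = 1.627.
For a competitive inhibitor, Vmax is unchanged and the apparent Km becomes α·Km: Km,app = 26.5 nM, Vmax,app = 70.9 nmol·min⁻¹.
v = Vmax,app·[S]/(Km,app + [S]) = 70.9 × 84.9/(26.5 + 84.9) = 54.0 nmol·min⁻¹.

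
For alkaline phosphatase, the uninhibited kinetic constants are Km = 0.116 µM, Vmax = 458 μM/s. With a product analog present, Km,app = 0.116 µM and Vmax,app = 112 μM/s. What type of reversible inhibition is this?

Vmax decreases (458 → 112 μM/s) while Km is unchanged — pure noncompetitive inhibition.

noncompetitive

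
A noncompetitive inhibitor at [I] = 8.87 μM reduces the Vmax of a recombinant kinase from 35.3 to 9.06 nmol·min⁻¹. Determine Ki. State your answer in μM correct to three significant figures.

Noncompetitive: Vmax,app = Vmax/α with α = 1 + [I]/Ki.
α = Vmax/Vmax,app = 35.3/9.06 = 3.896.
Ki = [I]/(α − 1) = 8.87/2.896 = 3.06 μM.

3.06 μM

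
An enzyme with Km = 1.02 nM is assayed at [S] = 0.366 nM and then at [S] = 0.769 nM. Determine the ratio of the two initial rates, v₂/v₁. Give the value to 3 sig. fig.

Since Vmax cancels, v₂/v₁ = [S]₂(Km+[S]₁) / [S]₁(Km+[S]₂).
= 0.769×(1.02+0.366) / (0.366×(1.02+0.769)) = 1.066/0.6548 = 1.63.

1.63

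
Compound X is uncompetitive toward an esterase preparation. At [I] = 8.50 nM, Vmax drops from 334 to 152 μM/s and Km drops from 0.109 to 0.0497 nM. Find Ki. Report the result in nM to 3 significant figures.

7.10 nM

Uncompetitive: Vmax,app = Vmax/α (and Km,app = Km/α) with α = 1 + [I]/Ki.
α = Vmax/Vmax,app = 334/152 = 2.197.
Since α = 1 + [I]/Ki, [I]/Ki = 2.197 − 1 = 1.197 and Ki = 8.50/1.197 = 7.10 nM.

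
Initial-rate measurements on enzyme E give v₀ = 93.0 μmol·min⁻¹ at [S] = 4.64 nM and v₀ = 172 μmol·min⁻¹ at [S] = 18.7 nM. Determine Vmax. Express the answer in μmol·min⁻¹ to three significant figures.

From v = Vmax[S]/(Km+[S]), each point gives Vmax = v(Km+[S])/[S].
Equating: 93.0(Km+4.64)/4.64 = 172(Km+18.7)/18.7.
20.04·Km + 93.0 = 9.198·Km + 172, so (20.04 − 9.198)·Km = 172 − 93.0.
Km = 79.00/10.85 = 7.28 nM; then Vmax = 93.0(7.28+4.64)/4.64 = 239 μmol·min⁻¹.

239 μmol·min⁻¹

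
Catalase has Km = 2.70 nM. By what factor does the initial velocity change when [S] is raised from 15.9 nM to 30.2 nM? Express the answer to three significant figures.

The fractional saturations are [S]/(Km+[S]) = 15.9/18.60 = 0.8548 and 30.2/32.90 = 0.9179.
v₂/v₁ is just their ratio: 0.9179/0.8548 = 1.07.

1.07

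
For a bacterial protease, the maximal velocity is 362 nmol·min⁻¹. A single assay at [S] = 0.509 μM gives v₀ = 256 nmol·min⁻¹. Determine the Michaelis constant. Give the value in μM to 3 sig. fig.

From v = Vmax[S]/(Km+[S]), Km = [S](Vmax − v)/v.
Km = 0.509 × (362 − 256) / 256 = 53.95/256 = 0.211 μM.

0.211 μM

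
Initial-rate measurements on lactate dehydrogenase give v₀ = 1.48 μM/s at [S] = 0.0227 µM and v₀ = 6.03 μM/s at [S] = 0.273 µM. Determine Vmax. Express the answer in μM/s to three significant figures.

In reciprocal form, 1/v = (Km/Vmax)·(1/[S]) + 1/Vmax. The two points give (1/[S], 1/v) = (44.05, 0.6757) and (3.663, 0.1658).
Slope = (0.6757 − 0.1658)/(44.05 − 3.663) = 0.01262; intercept = 0.6757 − 0.01262×44.05 = 0.1196.
Vmax = 1/intercept = 8.36 μM/s; Km = slope × Vmax = 0.01262 × 8.36 = 0.106 µM.

8.36 μM/s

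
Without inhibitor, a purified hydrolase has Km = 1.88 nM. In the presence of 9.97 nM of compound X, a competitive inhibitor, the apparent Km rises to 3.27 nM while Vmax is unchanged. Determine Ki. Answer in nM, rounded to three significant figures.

Competitive: Km,app = α·Km with α = 1 + [I]/Ki.
α = Km,app/Km = 3.27/1.88 = 1.739.
Ki = [I]/(α − 1) = 9.97/0.7394 = 13.5 nM.

13.5 nM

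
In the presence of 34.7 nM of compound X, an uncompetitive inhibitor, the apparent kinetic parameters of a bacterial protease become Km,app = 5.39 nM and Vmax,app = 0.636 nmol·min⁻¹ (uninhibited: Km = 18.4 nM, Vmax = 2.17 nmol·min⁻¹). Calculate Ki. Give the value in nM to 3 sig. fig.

14.4 nM

Uncompetitive: Vmax,app = Vmax/α (and Km,app = Km/α) with α = 1 + [I]/Ki.
α = Vmax/Vmax,app = 2.17/0.636 = 3.412.
Since α = 1 + [I]/Ki, [I]/Ki = 3.412 − 1 = 2.412 and Ki = 34.7/2.412 = 14.4 nM.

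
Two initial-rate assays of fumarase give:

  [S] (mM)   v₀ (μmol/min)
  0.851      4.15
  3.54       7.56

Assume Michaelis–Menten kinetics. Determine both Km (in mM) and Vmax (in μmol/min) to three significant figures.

In reciprocal form, 1/v = (Km/Vmax)·(1/[S]) + 1/Vmax. The two points give (1/[S], 1/v) = (1.175, 0.2410) and (0.2825, 0.1323).
Slope = (0.2410 − 0.1323)/(1.175 − 0.2825) = 0.1218; intercept = 0.2410 − 0.1218×1.175 = 0.09788.
Vmax = 1/intercept = 10.2 μmol/min; Km = slope × Vmax = 0.1218 × 10.2 = 1.24 mM.

Km = 1.24 mM; Vmax = 10.2 μmol/min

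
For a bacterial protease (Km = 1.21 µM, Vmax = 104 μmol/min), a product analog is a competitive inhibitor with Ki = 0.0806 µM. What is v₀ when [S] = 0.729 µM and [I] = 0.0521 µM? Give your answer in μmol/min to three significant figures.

With α = 1 + [I]/Ki = 1 + 0.0521/0.0806 = 1.646, the competitive rate law is v = Vmax[S] / (αKm + [S]).
v = 104×0.729 / (1.646×1.21 + 0.729) = 75.82/2.721 = 27.9 μmol/min.

27.9 μmol/min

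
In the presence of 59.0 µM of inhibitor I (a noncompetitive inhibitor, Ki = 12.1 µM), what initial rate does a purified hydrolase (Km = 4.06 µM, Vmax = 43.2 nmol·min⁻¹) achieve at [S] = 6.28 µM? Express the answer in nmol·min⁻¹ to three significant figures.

With α = 1 + [I]/Ki = 1 + 59.0/12.1 = 5.876, the noncompetitive rate law is v = (Vmax/α)·[S] / (Km + [S]).
v = (43.2/5.876)×6.28 / (4.06 + 6.28) = 46.17/10.34 = 4.47 nmol·min⁻¹.

4.47 nmol·min⁻¹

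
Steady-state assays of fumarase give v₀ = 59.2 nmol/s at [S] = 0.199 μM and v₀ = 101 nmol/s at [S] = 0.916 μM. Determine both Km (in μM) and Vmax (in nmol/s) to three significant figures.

Km = 0.223 μM; Vmax = 126 nmol/s

In reciprocal form, 1/v = (Km/Vmax)·(1/[S]) + 1/Vmax. The two points give (1/[S], 1/v) = (5.025, 0.01689) and (1.092, 0.009901).
Slope = (0.01689 − 0.009901)/(5.025 − 1.092) = 0.001777; intercept = 0.01689 − 0.001777×5.025 = 0.007961.
Vmax = 1/intercept = 126 nmol/s; Km = slope × Vmax = 0.001777 × 126 = 0.223 μM.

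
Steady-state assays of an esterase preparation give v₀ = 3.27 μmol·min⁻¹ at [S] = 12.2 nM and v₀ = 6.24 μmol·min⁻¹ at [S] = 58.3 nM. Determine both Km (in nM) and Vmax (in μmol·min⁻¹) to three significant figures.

From v = Vmax[S]/(Km+[S]), each point gives Vmax = v(Km+[S])/[S].
Equating: 3.27(Km+12.2)/12.2 = 6.24(Km+58.3)/58.3.
0.2680·Km + 3.27 = 0.1070·Km + 6.24, so (0.2680 − 0.1070)·Km = 6.24 − 3.27.
Km = 2.970/0.1610 = 18.4 nM; then Vmax = 3.27(18.4+12.2)/12.2 = 8.21 μmol·min⁻¹.

Km = 18.4 nM; Vmax = 8.21 μmol·min⁻¹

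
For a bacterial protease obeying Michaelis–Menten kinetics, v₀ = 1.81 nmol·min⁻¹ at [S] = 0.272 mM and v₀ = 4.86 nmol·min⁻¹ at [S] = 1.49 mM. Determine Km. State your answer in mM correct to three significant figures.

0.899 mM

From v = Vmax[S]/(Km+[S]), each point gives Vmax = v(Km+[S])/[S].
Equating: 1.81(Km+0.272)/0.272 = 4.86(Km+1.49)/1.49.
6.654·Km + 1.81 = 3.262·Km + 4.86, so (6.654 − 3.262)·Km = 4.86 − 1.81.
Km = 3.050/3.393 = 0.899 mM; then Vmax = 1.81(0.899+0.272)/0.272 = 7.79 nmol·min⁻¹.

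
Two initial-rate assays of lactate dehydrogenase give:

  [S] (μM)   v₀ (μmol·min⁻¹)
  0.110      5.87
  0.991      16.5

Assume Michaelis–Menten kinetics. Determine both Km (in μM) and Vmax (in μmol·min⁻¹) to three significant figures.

Km = 0.290 μM; Vmax = 21.3 μmol·min⁻¹

In reciprocal form, 1/v = (Km/Vmax)·(1/[S]) + 1/Vmax. The two points give (1/[S], 1/v) = (9.091, 0.1704) and (1.009, 0.06061).
Slope = (0.1704 − 0.06061)/(9.091 − 1.009) = 0.01358; intercept = 0.1704 − 0.01358×9.091 = 0.04690.
Vmax = 1/intercept = 21.3 μmol·min⁻¹; Km = slope × Vmax = 0.01358 × 21.3 = 0.290 μM.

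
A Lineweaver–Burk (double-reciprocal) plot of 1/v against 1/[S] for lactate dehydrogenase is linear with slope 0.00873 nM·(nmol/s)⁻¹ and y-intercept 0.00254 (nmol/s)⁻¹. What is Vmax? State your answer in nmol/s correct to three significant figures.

394 nmol/s

The y-intercept of a Lineweaver–Burk plot equals 1/Vmax, so Vmax = 1/0.00254 = 394 nmol/s.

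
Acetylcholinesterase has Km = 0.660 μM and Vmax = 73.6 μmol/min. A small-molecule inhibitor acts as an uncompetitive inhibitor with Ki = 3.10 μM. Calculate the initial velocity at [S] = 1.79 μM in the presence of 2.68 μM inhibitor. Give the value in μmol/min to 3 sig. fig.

α = 1 + [I]/Ki = 1 + 2.68/3.10 = 1.865.
For an uncompetitive inhibitor, both parameters are divided by α, giving Vmax/α and Km/α: Km,app = 0.354 μM, Vmax,app = 39.5 μmol/min.
v = Vmax,app·[S]/(Km,app + [S]) = 39.5 × 1.79/(0.354 + 1.79) = 33.0 μmol/min.

33.0 μmol/min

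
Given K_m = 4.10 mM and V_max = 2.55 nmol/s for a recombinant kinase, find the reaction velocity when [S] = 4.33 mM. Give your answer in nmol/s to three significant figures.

1.31 nmol/s

v = Vmax·[S]/(Km + [S]) = 2.55 × 4.33 / (4.10 + 4.33)
  = 11.04 / 8.430 = 1.31 nmol/s.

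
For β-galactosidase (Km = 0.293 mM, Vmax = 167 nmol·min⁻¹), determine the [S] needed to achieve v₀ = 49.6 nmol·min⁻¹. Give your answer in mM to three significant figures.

0.124 mM

Rearranging v = Vmax[S]/(Km+[S]) gives [S] = Km·v/(Vmax − v).
[S] = 0.293 × 49.6 / (167 − 49.6) = 14.53/117.4 = 0.124 mM.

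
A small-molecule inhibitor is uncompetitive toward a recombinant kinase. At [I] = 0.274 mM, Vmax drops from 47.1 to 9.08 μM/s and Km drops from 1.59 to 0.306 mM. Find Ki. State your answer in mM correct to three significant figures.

Uncompetitive: Vmax,app = Vmax/α (and Km,app = Km/α) with α = 1 + [I]/Ki.
α = Vmax/Vmax,app = 47.1/9.08 = 5.187.
Since α = 1 + [I]/Ki, [I]/Ki = 5.187 − 1 = 4.187 and Ki = 0.274/4.187 = 0.0654 mM.

0.0654 mM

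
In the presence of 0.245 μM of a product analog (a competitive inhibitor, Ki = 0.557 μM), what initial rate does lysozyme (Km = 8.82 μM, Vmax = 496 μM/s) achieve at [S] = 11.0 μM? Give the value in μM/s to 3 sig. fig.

230 μM/s

α = 1 + [I]/Ki = 1 + 0.245/0.557 = 1.440.
For a competitive inhibitor, Vmax is unchanged and the apparent Km becomes α·Km: Km,app = 12.7 μM, Vmax,app = 496 μM/s.
v = Vmax,app·[S]/(Km,app + [S]) = 496 × 11.0/(12.7 + 11.0) = 230 μM/s.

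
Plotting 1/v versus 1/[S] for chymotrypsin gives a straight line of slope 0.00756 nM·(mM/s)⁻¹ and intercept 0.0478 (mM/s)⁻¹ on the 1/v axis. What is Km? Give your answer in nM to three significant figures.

y-intercept = 1/Vmax ⇒ Vmax = 20.9 mM/s; slope = Km/Vmax ⇒ Km = slope × Vmax.
Km = 0.00756 × 20.9 = 0.158 nM.

0.158 nM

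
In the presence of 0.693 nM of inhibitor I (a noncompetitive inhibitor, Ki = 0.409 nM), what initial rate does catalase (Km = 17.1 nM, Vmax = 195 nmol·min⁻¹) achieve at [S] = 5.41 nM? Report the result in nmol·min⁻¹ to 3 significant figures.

With α = 1 + [I]/Ki = 1 + 0.693/0.409 = 2.694, the noncompetitive rate law is v = (Vmax/α)·[S] / (Km + [S]).
v = (195/2.694)×5.41 / (17.1 + 5.41) = 391.5/22.51 = 17.4 nmol·min⁻¹.

17.4 nmol·min⁻¹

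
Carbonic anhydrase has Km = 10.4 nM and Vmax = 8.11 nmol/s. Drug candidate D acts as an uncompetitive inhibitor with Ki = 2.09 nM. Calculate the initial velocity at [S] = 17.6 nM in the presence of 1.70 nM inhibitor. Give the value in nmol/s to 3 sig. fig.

With α = 1 + [I]/Ki = 1 + 1.70/2.09 = 1.813, the uncompetitive rate law is v = (Vmax/α)·[S] / (Km/α + [S]).
v = (8.11/1.813)×17.6 / (10.4/1.813 + 17.6) = 78.71/23.34 = 3.37 nmol/s.

3.37 nmol/s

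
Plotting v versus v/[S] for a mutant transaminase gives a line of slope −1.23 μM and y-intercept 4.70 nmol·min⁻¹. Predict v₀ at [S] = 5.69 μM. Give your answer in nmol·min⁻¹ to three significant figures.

3.86 nmol·min⁻¹

In the Eadie–Hofstee form v = Vmax − Km·(v/[S]), the slope is −Km and the intercept is Vmax, so Km = 1.23 μM and Vmax = 4.70 nmol·min⁻¹.
v = 4.70 × 5.69/(1.23 + 5.69) = 3.86 nmol·min⁻¹.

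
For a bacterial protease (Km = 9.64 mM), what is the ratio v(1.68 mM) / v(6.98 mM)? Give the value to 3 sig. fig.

0.353

The fractional saturations are [S]/(Km+[S]) = 6.98/16.62 = 0.4200 and 1.68/11.32 = 0.1484.
v₂/v₁ is just their ratio: 0.1484/0.4200 = 0.353.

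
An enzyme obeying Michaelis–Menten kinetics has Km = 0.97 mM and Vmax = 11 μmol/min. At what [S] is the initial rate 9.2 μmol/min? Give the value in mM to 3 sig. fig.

The required fractional saturation is v/Vmax = 9.2/11 = 0.8364.
Then [S]/(Km+[S]) = 0.8364 ⇒ [S] = 0.97 × 0.8364/(1 − 0.8364) = 4.96 mM.

4.96 mM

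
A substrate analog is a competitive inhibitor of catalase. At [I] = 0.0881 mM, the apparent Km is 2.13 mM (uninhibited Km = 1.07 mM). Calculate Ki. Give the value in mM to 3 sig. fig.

Competitive: Km,app = α·Km with α = 1 + [I]/Ki.
α = Km,app/Km = 2.13/1.07 = 1.991.
Ki = [I]/(α − 1) = 0.0881/0.9907 = 0.0889 mM.

0.0889 mM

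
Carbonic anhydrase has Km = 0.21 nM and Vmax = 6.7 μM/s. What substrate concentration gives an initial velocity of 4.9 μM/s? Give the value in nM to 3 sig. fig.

0.572 nM

The required fractional saturation is v/Vmax = 4.9/6.7 = 0.7313.
Then [S]/(Km+[S]) = 0.7313 ⇒ [S] = 0.21 × 0.7313/(1 − 0.7313) = 0.572 nM.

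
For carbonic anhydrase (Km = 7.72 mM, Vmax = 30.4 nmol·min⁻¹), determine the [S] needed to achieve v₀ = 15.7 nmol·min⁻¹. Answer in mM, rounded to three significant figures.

8.25 mM

Rearranging v = Vmax[S]/(Km+[S]) gives [S] = Km·v/(Vmax − v).
[S] = 7.72 × 15.7 / (30.4 − 15.7) = 121.2/14.70 = 8.25 mM.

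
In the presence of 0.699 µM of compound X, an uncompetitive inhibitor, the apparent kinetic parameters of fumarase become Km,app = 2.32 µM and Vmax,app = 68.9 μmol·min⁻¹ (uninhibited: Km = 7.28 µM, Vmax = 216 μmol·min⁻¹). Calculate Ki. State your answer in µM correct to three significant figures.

0.327 µM

Uncompetitive: Vmax,app = Vmax/α (and Km,app = Km/α) with α = 1 + [I]/Ki.
α = Vmax/Vmax,app = 216/68.9 = 3.135.
Ki = [I]/(α − 1) = 0.699/2.135 = 0.327 µM.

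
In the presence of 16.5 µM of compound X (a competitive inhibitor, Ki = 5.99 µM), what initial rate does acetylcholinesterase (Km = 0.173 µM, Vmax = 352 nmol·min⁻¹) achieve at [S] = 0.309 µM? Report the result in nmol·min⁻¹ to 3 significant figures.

α = 1 + [I]/Ki = 1 + 16.5/5.99 = 3.755.
For a competitive inhibitor, Vmax is unchanged and the apparent Km becomes α·Km: Km,app = 0.650 µM, Vmax,app = 352 nmol·min⁻¹.
v = Vmax,app·[S]/(Km,app + [S]) = 352 × 0.309/(0.650 + 0.309) = 113 nmol·min⁻¹.

113 nmol·min⁻¹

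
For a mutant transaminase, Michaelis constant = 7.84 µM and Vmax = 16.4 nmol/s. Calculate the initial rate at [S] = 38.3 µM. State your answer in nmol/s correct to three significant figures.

[S]/(Km+[S]) = 38.3/46.14 = 0.8301, the fractional saturation.
v = 0.8301 × Vmax = 0.8301 × 16.4 = 13.6 nmol/s.

13.6 nmol/s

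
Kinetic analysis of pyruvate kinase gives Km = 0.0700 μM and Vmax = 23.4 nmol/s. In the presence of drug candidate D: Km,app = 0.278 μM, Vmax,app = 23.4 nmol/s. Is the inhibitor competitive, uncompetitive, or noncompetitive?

competitive

Km increases (0.0700 → 0.278 μM) while Vmax is unchanged — the hallmark of competitive inhibition.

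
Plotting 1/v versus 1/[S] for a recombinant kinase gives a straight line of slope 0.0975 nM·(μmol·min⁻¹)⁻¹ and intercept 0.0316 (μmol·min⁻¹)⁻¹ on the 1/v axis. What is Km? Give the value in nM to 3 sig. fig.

3.09 nM

y-intercept = 1/Vmax ⇒ Vmax = 31.6 μmol·min⁻¹; slope = Km/Vmax ⇒ Km = slope × Vmax.
Km = 0.0975 × 31.6 = 3.09 nM.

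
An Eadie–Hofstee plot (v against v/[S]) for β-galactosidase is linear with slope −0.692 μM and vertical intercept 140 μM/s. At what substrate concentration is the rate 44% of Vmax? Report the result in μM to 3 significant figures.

The Eadie–Hofstee slope gives Km = 0.692 μM (slope = −Km).
v/Vmax = [S]/(Km+[S]) = 0.44 ⇒ [S] = Km·0.44/(1−0.44) = 0.692 × 0.7857 = 0.544 μM.

0.544 μM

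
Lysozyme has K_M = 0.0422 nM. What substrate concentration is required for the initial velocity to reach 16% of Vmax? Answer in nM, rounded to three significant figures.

v/Vmax = [S]/(Km+[S]) = 0.16, so [S] = Km·0.16/(1 − 0.16) = 0.0422 × 0.1905.
[S] = 0.00804 nM.

0.00804 nM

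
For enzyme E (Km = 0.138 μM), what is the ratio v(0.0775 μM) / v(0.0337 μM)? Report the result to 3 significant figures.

The fractional saturations are [S]/(Km+[S]) = 0.0337/0.1717 = 0.1963 and 0.0775/0.2155 = 0.3596.
v₂/v₁ is just their ratio: 0.3596/0.1963 = 1.83.

1.83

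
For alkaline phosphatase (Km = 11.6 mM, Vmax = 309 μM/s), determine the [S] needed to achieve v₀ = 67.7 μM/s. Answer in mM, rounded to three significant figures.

3.25 mM

Rearranging v = Vmax[S]/(Km+[S]) gives [S] = Km·v/(Vmax − v).
[S] = 11.6 × 67.7 / (309 − 67.7) = 785.3/241.3 = 3.25 mM.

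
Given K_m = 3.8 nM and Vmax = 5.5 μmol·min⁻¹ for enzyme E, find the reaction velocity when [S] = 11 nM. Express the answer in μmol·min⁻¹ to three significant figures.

4.09 μmol·min⁻¹

[S]/(Km+[S]) = 11/14.80 = 0.7432, the fractional saturation.
v = 0.7432 × Vmax = 0.7432 × 5.5 = 4.09 μmol·min⁻¹.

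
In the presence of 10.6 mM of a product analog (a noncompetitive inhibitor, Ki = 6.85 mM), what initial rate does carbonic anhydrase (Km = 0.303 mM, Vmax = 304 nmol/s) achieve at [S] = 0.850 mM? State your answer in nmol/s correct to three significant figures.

88.0 nmol/s

α = 1 + [I]/Ki = 1 + 10.6/6.85 = 2.547.
For a noncompetitive inhibitor, Vmax is reduced to Vmax/α while Km is unchanged: Km,app = 0.303 mM, Vmax,app = 119 nmol/s.
v = Vmax,app·[S]/(Km,app + [S]) = 119 × 0.850/(0.303 + 0.850) = 88.0 nmol/s.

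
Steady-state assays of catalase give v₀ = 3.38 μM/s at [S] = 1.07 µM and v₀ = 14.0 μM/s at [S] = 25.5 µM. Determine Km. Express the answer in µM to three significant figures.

In reciprocal form, 1/v = (Km/Vmax)·(1/[S]) + 1/Vmax. The two points give (1/[S], 1/v) = (0.9346, 0.2959) and (0.03922, 0.07143).
Slope = (0.2959 − 0.07143)/(0.9346 − 0.03922) = 0.2507; intercept = 0.2959 − 0.2507×0.9346 = 0.06160.
Vmax = 1/intercept = 16.2 μM/s; Km = slope × Vmax = 0.2507 × 16.2 = 4.07 µM.

4.07 µM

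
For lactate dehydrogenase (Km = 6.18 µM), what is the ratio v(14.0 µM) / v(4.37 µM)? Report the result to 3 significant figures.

Since Vmax cancels, v₂/v₁ = [S]₂(Km+[S]₁) / [S]₁(Km+[S]₂).
= 14.0×(6.18+4.37) / (4.37×(6.18+14.0)) = 147.7/88.19 = 1.67.

1.67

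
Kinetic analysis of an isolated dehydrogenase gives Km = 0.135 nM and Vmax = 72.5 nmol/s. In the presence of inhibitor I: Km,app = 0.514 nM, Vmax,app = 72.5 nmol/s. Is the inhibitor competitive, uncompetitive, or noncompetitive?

Km increases (0.135 → 0.514 nM) while Vmax is unchanged — the hallmark of competitive inhibition.

competitive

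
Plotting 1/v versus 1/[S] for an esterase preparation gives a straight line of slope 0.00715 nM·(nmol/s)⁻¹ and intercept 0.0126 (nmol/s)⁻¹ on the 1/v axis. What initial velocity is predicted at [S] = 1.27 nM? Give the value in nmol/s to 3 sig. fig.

The y-intercept is 1/Vmax, so Vmax = 1/0.0126 = 79.4 nmol/s.
The slope is Km/Vmax, so Km = 0.00715 × 79.4 = 0.567 nM.
Then v = 79.4 × 1.27/(0.567 + 1.27) = 54.9 nmol/s.

54.9 nmol/s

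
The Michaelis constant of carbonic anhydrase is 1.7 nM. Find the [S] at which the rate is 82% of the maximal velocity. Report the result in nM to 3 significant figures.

7.74 nM

v/Vmax = [S]/(Km+[S]) = 0.82, so [S] = Km·0.82/(1 − 0.82) = 1.7 × 4.556.
[S] = 7.74 nM.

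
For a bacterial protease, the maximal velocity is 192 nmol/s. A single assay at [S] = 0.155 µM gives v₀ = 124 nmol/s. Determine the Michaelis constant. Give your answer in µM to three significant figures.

v/Vmax = 124/192 = 0.6458 = [S]/(Km+[S]).
So Km + [S] = [S]/0.6458 = 0.2400 µM, giving Km = 0.2400 − 0.155 = 0.0850 µM.

0.0850 µM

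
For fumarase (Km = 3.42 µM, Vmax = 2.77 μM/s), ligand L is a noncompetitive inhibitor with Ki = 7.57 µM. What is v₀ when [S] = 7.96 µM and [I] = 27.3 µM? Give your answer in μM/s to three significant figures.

With α = 1 + [I]/Ki = 1 + 27.3/7.57 = 4.606, the noncompetitive rate law is v = (Vmax/α)·[S] / (Km + [S]).
v = (2.77/4.606)×7.96 / (3.42 + 7.96) = 4.787/11.38 = 0.421 μM/s.

0.421 μM/s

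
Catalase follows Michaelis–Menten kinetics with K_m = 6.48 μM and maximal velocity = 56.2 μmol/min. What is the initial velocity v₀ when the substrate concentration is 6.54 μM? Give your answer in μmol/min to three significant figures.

v = Vmax·[S]/(Km + [S]) = 56.2 × 6.54 / (6.48 + 6.54)
  = 367.5 / 13.02 = 28.2 μmol/min.

28.2 μmol/min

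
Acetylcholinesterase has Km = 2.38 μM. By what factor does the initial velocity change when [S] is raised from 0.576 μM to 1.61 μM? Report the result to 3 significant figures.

The fractional saturations are [S]/(Km+[S]) = 0.576/2.956 = 0.1949 and 1.61/3.990 = 0.4035.
v₂/v₁ is just their ratio: 0.4035/0.1949 = 2.07.

2.07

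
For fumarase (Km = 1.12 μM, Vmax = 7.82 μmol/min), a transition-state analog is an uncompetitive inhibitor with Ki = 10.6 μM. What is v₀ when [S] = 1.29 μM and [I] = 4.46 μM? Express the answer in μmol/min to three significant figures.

3.42 μmol/min

α = 1 + [I]/Ki = 1 + 4.46/10.6 = 1.421.
For an uncompetitive inhibitor, both parameters are divided by α, giving Vmax/α and Km/α: Km,app = 0.788 μM, Vmax,app = 5.50 μmol/min.
v = Vmax,app·[S]/(Km,app + [S]) = 5.50 × 1.29/(0.788 + 1.29) = 3.42 μmol/min.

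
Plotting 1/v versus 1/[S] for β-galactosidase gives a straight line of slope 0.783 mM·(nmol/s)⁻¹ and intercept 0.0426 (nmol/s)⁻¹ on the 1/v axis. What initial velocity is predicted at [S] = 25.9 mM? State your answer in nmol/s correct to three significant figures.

The y-intercept is 1/Vmax, so Vmax = 1/0.0426 = 23.5 nmol/s.
The slope is Km/Vmax, so Km = 0.783 × 23.5 = 18.4 mM.
Then v = 23.5 × 25.9/(18.4 + 25.9) = 13.7 nmol/s.

13.7 nmol/s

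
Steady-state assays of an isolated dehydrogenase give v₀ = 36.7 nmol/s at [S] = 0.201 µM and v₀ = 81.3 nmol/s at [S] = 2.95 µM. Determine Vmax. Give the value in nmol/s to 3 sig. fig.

89.2 nmol/s

In reciprocal form, 1/v = (Km/Vmax)·(1/[S]) + 1/Vmax. The two points give (1/[S], 1/v) = (4.975, 0.02725) and (0.3390, 0.01230).
Slope = (0.02725 − 0.01230)/(4.975 − 0.3390) = 0.003224; intercept = 0.02725 − 0.003224×4.975 = 0.01121.
Vmax = 1/intercept = 89.2 nmol/s; Km = slope × Vmax = 0.003224 × 89.2 = 0.288 µM.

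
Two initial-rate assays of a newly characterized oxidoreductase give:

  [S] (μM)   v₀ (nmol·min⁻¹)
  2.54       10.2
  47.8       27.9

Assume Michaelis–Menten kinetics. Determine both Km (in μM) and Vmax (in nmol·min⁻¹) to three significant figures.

Km = 5.16 μM; Vmax = 30.9 nmol·min⁻¹

In reciprocal form, 1/v = (Km/Vmax)·(1/[S]) + 1/Vmax. The two points give (1/[S], 1/v) = (0.3937, 0.09804) and (0.02092, 0.03584).
Slope = (0.09804 − 0.03584)/(0.3937 − 0.02092) = 0.1668; intercept = 0.09804 − 0.1668×0.3937 = 0.03235.
Vmax = 1/intercept = 30.9 nmol·min⁻¹; Km = slope × Vmax = 0.1668 × 30.9 = 5.16 μM.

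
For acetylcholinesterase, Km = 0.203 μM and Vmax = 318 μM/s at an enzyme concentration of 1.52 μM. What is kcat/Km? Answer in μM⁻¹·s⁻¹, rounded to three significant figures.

1030 μM⁻¹·s⁻¹

kcat = Vmax/[E]total = 318/1.52 = 209 s⁻¹.
kcat/Km = 209/0.203 = 1030 μM⁻¹·s⁻¹.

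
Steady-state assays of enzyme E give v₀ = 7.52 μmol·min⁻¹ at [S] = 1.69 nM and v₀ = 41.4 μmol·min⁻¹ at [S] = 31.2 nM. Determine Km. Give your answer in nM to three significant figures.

From v = Vmax[S]/(Km+[S]), each point gives Vmax = v(Km+[S])/[S].
Equating: 7.52(Km+1.69)/1.69 = 41.4(Km+31.2)/31.2.
4.450·Km + 7.52 = 1.327·Km + 41.4, so (4.450 − 1.327)·Km = 41.4 − 7.52.
Km = 33.88/3.123 = 10.8 nM; then Vmax = 7.52(10.8+1.69)/1.69 = 55.8 μmol·min⁻¹.

10.8 nM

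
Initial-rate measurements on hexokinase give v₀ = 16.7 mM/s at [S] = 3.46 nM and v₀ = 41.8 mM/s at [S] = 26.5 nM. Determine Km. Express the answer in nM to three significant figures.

From v = Vmax[S]/(Km+[S]), each point gives Vmax = v(Km+[S])/[S].
Equating: 16.7(Km+3.46)/3.46 = 41.8(Km+26.5)/26.5.
4.827·Km + 16.7 = 1.577·Km + 41.8, so (4.827 − 1.577)·Km = 41.8 − 16.7.
Km = 25.10/3.249 = 7.72 nM; then Vmax = 16.7(7.72+3.46)/3.46 = 54.0 mM/s.

7.72 nM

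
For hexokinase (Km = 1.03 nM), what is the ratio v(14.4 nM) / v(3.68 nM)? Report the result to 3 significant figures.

The fractional saturations are [S]/(Km+[S]) = 3.68/4.710 = 0.7813 and 14.4/15.43 = 0.9332.
v₂/v₁ is just their ratio: 0.9332/0.7813 = 1.19.

1.19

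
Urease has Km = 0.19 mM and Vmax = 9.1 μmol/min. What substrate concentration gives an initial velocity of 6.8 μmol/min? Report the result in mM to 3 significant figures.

Rearranging v = Vmax[S]/(Km+[S]) gives [S] = Km·v/(Vmax − v).
[S] = 0.19 × 6.8 / (9.1 − 6.8) = 1.292/2.300 = 0.562 mM.

0.562 mM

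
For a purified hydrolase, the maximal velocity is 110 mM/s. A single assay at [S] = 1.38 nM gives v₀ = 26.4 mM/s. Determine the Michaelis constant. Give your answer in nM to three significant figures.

4.37 nM

From v = Vmax[S]/(Km+[S]), Km = [S](Vmax − v)/v.
Km = 1.38 × (110 − 26.4) / 26.4 = 115.4/26.4 = 4.37 nM.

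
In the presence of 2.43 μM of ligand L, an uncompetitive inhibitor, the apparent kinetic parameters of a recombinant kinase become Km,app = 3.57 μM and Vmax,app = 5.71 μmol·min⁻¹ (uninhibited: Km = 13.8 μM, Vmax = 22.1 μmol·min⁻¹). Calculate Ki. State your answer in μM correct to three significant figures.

0.847 μM

Uncompetitive: Vmax,app = Vmax/α (and Km,app = Km/α) with α = 1 + [I]/Ki.
α = Vmax/Vmax,app = 22.1/5.71 = 3.870.
Since α = 1 + [I]/Ki, [I]/Ki = 3.870 − 1 = 2.870 and Ki = 2.43/2.870 = 0.847 μM.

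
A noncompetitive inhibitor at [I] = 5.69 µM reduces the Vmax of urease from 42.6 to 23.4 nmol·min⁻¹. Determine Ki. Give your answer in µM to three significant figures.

Noncompetitive: Vmax,app = Vmax/α with α = 1 + [I]/Ki.
α = Vmax/Vmax,app = 42.6/23.4 = 1.821.
Since α = 1 + [I]/Ki, [I]/Ki = 1.821 − 1 = 0.8205 and Ki = 5.69/0.8205 = 6.93 µM.

6.93 µM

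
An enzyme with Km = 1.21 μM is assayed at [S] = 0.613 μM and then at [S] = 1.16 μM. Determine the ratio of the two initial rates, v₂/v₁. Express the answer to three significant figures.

1.46

The fractional saturations are [S]/(Km+[S]) = 0.613/1.823 = 0.3363 and 1.16/2.370 = 0.4895.
v₂/v₁ is just their ratio: 0.4895/0.3363 = 1.46.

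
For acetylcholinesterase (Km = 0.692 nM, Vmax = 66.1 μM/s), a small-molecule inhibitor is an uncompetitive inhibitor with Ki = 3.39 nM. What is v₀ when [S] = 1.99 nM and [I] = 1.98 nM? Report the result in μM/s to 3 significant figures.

With α = 1 + [I]/Ki = 1 + 1.98/3.39 = 1.584, the uncompetitive rate law is v = (Vmax/α)·[S] / (Km/α + [S]).
v = (66.1/1.584)×1.99 / (0.692/1.584 + 1.99) = 83.04/2.427 = 34.2 μM/s.

34.2 μM/s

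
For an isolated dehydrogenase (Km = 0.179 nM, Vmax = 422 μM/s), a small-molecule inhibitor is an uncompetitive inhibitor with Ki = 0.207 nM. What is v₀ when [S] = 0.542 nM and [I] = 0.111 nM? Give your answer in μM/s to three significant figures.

α = 1 + [I]/Ki = 1 + 0.111/0.207 = 1.536.
For an uncompetitive inhibitor, both parameters are divided by α, giving Vmax/α and Km/α: Km,app = 0.117 nM, Vmax,app = 275 μM/s.
v = Vmax,app·[S]/(Km,app + [S]) = 275 × 0.542/(0.117 + 0.542) = 226 μM/s.

226 μM/s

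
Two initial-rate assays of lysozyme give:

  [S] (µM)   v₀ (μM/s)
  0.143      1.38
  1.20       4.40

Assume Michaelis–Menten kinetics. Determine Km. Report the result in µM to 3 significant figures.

0.505 µM

From v = Vmax[S]/(Km+[S]), each point gives Vmax = v(Km+[S])/[S].
Equating: 1.38(Km+0.143)/0.143 = 4.40(Km+1.20)/1.20.
9.650·Km + 1.38 = 3.667·Km + 4.40, so (9.650 − 3.667)·Km = 4.40 − 1.38.
Km = 3.020/5.984 = 0.505 µM; then Vmax = 1.38(0.505+0.143)/0.143 = 6.25 μM/s.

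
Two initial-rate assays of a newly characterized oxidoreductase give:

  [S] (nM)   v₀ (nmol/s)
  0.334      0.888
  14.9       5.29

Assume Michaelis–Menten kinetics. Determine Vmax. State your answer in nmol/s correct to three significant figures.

In reciprocal form, 1/v = (Km/Vmax)·(1/[S]) + 1/Vmax. The two points give (1/[S], 1/v) = (2.994, 1.126) and (0.06711, 0.1890).
Slope = (1.126 − 0.1890)/(2.994 − 0.06711) = 0.3202; intercept = 1.126 − 0.3202×2.994 = 0.1675.
Vmax = 1/intercept = 5.97 nmol/s; Km = slope × Vmax = 0.3202 × 5.97 = 1.91 nM.

5.97 nmol/s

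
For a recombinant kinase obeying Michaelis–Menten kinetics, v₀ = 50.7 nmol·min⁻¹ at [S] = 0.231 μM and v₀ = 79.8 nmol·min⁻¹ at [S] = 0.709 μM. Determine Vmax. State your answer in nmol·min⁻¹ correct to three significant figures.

110 nmol·min⁻¹

In reciprocal form, 1/v = (Km/Vmax)·(1/[S]) + 1/Vmax. The two points give (1/[S], 1/v) = (4.329, 0.01972) and (1.410, 0.01253).
Slope = (0.01972 − 0.01253)/(4.329 − 1.410) = 0.002464; intercept = 0.01972 − 0.002464×4.329 = 0.009055.
Vmax = 1/intercept = 110 nmol·min⁻¹; Km = slope × Vmax = 0.002464 × 110 = 0.272 μM.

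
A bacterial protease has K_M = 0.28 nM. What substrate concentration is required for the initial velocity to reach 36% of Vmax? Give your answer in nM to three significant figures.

v/Vmax = [S]/(Km+[S]) = 0.36, so [S] = Km·0.36/(1 − 0.36) = 0.28 × 0.5625.
[S] = 0.158 nM.

0.158 nM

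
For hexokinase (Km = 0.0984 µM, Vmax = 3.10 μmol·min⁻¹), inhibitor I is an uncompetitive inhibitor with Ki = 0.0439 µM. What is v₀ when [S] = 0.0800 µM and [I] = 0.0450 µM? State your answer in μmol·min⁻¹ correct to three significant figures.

With α = 1 + [I]/Ki = 1 + 0.0450/0.0439 = 2.025, the uncompetitive rate law is v = (Vmax/α)·[S] / (Km/α + [S]).
v = (3.10/2.025)×0.0800 / (0.0984/2.025 + 0.0800) = 0.1225/0.1286 = 0.952 μmol·min⁻¹.

0.952 μmol·min⁻¹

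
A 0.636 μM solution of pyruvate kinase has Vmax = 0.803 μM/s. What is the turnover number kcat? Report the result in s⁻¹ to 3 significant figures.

1.26 s⁻¹

kcat = Vmax/[E]total = 0.803 μM/s / 0.636 μM = 1.26 s⁻¹.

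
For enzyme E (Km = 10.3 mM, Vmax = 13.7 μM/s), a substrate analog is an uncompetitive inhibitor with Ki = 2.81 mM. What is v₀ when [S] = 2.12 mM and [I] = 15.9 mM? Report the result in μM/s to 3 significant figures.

1.19 μM/s

With α = 1 + [I]/Ki = 1 + 15.9/2.81 = 6.658, the uncompetitive rate law is v = (Vmax/α)·[S] / (Km/α + [S]).
v = (13.7/6.658)×2.12 / (10.3/6.658 + 2.12) = 4.362/3.667 = 1.19 μM/s.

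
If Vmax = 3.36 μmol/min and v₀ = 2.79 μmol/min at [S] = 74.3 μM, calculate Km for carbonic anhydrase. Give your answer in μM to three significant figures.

15.2 μM

v/Vmax = 2.79/3.36 = 0.8304 = [S]/(Km+[S]).
So Km + [S] = [S]/0.8304 = 89.48 μM, giving Km = 89.48 − 74.3 = 15.2 μM.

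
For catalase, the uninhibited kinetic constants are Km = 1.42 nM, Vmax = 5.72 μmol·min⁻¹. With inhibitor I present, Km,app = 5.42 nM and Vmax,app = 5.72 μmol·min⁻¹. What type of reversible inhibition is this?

competitive

Km increases (1.42 → 5.42 nM) while Vmax is unchanged — the hallmark of competitive inhibition.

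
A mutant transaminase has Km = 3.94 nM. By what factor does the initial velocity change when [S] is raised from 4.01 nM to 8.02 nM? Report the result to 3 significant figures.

1.33

The fractional saturations are [S]/(Km+[S]) = 4.01/7.950 = 0.5044 and 8.02/11.96 = 0.6706.
v₂/v₁ is just their ratio: 0.6706/0.5044 = 1.33.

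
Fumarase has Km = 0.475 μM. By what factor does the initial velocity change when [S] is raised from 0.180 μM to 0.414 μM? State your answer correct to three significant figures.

Since Vmax cancels, v₂/v₁ = [S]₂(Km+[S]₁) / [S]₁(Km+[S]₂).
= 0.414×(0.475+0.180) / (0.180×(0.475+0.414)) = 0.2712/0.1600 = 1.69.

1.69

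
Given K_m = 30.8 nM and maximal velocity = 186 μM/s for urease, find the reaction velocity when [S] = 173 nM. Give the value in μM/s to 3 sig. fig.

v = Vmax·[S]/(Km + [S]) = 186 × 173 / (30.8 + 173)
  = 32180 / 203.8 = 158 μM/s.

158 μM/s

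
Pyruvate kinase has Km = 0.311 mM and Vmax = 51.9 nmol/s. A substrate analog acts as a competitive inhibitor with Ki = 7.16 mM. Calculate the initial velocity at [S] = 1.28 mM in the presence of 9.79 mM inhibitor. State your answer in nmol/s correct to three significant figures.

32.9 nmol/s

With α = 1 + [I]/Ki = 1 + 9.79/7.16 = 2.367, the competitive rate law is v = Vmax[S] / (αKm + [S]).
v = 51.9×1.28 / (2.367×0.311 + 1.28) = 66.43/2.016 = 32.9 nmol/s.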